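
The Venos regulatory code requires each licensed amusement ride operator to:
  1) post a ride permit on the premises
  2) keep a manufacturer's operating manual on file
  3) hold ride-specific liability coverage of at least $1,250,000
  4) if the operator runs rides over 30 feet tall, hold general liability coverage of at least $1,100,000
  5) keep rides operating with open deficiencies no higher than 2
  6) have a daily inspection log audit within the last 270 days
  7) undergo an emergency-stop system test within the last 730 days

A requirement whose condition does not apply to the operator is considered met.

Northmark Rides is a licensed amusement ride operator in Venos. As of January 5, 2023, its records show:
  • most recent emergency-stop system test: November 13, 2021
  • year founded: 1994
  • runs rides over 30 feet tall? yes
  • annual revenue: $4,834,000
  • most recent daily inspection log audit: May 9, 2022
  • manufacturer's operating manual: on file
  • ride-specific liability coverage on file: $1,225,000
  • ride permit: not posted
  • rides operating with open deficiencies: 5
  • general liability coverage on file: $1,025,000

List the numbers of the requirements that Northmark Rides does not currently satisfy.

1. ride permit absent → not met
2. manufacturer's operating manual present → met
3. ride-specific liability coverage $1,225,000 < $1,250,000 → not met
4. condition 'runs rides over 30 feet tall' holds; general liability coverage $1,025,000 < $1,100,000 → not met
5. rides operating with open deficiencies 5 > 2 → not met
6. daily inspection log audit 241 days ago vs limit 270 → met
7. emergency-stop system test 418 days ago vs limit 730 → met
Not met: 1, 3, 4, 5

1, 3, 4, 5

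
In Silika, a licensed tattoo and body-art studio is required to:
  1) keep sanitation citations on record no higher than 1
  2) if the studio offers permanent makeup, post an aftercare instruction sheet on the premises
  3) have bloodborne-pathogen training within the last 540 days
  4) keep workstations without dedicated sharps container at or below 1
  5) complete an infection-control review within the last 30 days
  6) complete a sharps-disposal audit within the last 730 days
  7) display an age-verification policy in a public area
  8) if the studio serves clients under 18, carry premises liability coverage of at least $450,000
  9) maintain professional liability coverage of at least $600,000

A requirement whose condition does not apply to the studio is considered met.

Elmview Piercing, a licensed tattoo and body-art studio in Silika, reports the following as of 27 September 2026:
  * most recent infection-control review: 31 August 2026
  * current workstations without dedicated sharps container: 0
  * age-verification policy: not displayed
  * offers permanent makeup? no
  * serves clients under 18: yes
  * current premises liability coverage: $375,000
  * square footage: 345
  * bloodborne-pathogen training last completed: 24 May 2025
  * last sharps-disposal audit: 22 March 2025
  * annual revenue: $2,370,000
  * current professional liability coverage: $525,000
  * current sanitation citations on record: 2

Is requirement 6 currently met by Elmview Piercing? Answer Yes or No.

Yes

6. sharps-disposal audit 554 days ago vs limit 730 → met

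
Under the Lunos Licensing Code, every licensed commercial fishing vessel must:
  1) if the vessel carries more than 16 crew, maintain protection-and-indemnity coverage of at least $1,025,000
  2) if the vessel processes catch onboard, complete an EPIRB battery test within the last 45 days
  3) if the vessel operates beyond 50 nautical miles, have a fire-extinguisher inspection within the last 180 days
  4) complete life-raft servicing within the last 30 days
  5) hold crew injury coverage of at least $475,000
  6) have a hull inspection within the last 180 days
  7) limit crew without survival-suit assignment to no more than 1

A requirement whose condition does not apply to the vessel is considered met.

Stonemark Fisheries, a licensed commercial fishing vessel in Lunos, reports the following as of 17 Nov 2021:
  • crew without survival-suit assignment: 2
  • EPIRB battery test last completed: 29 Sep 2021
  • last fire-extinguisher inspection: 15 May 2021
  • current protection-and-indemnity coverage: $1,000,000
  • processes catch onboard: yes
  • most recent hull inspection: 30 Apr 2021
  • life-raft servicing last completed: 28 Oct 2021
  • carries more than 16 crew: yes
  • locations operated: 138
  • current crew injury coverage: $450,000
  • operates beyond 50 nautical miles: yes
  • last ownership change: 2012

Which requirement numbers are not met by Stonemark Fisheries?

1, 2, 3, 5, 6, 7

1. condition 'carries more than 16 crew' holds; protection-and-indemnity coverage $1,000,000 < $1,025,000 → not met
2. condition 'processes catch onboard' holds; EPIRB battery test 49 days ago vs limit 45 → not met
3. condition 'operates beyond 50 nautical miles' holds; fire-extinguisher inspection 186 days ago vs limit 180 → not met
4. life-raft servicing 20 days ago vs limit 30 → met
5. crew injury coverage $450,000 < $475,000 → not met
6. hull inspection 201 days ago vs limit 180 → not met
7. crew without survival-suit assignment 2 > 1 → not met
Not met: 1, 2, 3, 5, 6, 7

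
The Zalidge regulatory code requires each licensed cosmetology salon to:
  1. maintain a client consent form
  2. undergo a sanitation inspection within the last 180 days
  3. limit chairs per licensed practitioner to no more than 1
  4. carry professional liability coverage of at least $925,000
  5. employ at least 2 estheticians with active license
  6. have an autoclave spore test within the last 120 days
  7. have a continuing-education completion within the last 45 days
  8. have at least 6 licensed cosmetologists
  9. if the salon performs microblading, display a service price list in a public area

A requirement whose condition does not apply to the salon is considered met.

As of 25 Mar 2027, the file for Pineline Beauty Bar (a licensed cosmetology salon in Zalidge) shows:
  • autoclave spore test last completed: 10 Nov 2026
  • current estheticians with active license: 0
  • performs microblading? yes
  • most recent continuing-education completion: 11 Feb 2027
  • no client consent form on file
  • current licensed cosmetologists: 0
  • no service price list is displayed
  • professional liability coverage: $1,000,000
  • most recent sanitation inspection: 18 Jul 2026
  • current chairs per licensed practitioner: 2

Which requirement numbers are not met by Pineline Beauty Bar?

1, 2, 3, 5, 6, 8, 9

1. client consent form absent → not met
2. sanitation inspection 250 days ago vs limit 180 → not met
3. chairs per licensed practitioner 2 > 1 → not met
4. professional liability coverage $1,000,000 ≥ $925,000 → met
5. estheticians with active license 0 < 2 → not met
6. autoclave spore test 135 days ago vs limit 120 → not met
7. continuing-education completion 42 days ago vs limit 45 → met
8. licensed cosmetologists 0 < 6 → not met
9. condition 'performs microblading' holds; service price list absent → not met
Not met: 1, 2, 3, 5, 6, 8, 9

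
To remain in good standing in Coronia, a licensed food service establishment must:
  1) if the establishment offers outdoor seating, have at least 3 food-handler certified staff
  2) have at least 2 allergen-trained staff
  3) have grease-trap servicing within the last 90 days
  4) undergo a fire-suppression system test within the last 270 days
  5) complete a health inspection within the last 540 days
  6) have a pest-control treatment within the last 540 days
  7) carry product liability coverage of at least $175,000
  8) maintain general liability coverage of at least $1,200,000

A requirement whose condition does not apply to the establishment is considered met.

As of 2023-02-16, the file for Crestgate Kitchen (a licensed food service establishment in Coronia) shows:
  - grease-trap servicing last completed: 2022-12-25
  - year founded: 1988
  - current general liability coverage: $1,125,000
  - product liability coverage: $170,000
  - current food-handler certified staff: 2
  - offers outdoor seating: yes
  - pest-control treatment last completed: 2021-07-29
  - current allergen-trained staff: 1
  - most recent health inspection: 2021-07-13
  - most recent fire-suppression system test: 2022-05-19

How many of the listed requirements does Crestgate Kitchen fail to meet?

7

1. condition 'offers outdoor seating' holds; food-handler certified staff 2 < 3 → not met
2. allergen-trained staff 1 < 2 → not met
3. grease-trap servicing 53 days ago vs limit 90 → met
4. fire-suppression system test 273 days ago vs limit 270 → not met
5. health inspection 583 days ago vs limit 540 → not met
6. pest-control treatment 567 days ago vs limit 540 → not met
7. product liability coverage $170,000 < $175,000 → not met
8. general liability coverage $1,125,000 < $1,200,000 → not met
Not met: 7 of 8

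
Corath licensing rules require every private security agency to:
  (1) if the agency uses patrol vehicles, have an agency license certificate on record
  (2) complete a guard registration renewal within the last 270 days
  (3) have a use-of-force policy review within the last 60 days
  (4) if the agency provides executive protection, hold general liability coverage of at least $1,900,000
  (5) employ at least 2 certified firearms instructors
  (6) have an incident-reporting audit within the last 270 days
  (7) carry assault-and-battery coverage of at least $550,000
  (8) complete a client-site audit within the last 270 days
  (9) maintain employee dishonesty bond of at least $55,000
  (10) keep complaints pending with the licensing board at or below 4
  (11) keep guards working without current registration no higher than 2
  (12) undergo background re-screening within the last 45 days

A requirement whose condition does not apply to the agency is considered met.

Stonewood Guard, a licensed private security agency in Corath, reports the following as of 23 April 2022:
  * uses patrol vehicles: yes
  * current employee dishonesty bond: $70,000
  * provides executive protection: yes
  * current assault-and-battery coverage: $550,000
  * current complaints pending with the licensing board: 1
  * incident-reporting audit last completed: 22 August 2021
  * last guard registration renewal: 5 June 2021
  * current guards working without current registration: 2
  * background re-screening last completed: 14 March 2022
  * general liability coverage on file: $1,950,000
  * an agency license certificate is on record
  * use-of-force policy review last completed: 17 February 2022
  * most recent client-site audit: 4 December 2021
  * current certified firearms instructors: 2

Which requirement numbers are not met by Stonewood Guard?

1. condition 'uses patrol vehicles' holds; agency license certificate present → met
2. guard registration renewal 322 days ago vs limit 270 → not met
3. use-of-force policy review 65 days ago vs limit 60 → not met
4. condition 'provides executive protection' holds; general liability coverage $1,950,000 ≥ $1,900,000 → met
5. certified firearms instructors 2 ≥ 2 → met
6. incident-reporting audit 244 days ago vs limit 270 → met
7. assault-and-battery coverage $550,000 ≥ $550,000 → met
8. client-site audit 140 days ago vs limit 270 → met
9. employee dishonesty bond $70,000 ≥ $55,000 → met
10. complaints pending with the licensing board 1 ≤ 4 → met
11. guards working without current registration 2 ≤ 2 → met
12. background re-screening 40 days ago vs limit 45 → met
Not met: 2, 3

2, 3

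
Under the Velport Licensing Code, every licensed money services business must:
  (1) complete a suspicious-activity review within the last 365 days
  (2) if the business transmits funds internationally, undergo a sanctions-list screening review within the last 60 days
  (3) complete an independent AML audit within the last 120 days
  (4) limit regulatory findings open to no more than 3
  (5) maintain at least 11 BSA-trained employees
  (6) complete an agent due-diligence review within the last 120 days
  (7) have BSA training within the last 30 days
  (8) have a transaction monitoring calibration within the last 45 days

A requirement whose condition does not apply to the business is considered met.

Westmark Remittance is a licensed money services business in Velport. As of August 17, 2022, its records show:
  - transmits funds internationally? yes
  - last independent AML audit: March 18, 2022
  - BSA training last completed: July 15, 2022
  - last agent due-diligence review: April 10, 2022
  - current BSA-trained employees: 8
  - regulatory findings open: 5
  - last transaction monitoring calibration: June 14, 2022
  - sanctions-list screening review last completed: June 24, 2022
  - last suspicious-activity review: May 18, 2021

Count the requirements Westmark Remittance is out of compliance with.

7

1. suspicious-activity review 456 days ago vs limit 365 → not met
2. condition 'transmits funds internationally' holds; sanctions-list screening review 54 days ago vs limit 60 → met
3. independent AML audit 152 days ago vs limit 120 → not met
4. regulatory findings open 5 > 3 → not met
5. BSA-trained employees 8 < 11 → not met
6. agent due-diligence review 129 days ago vs limit 120 → not met
7. BSA training 33 days ago vs limit 30 → not met
8. transaction monitoring calibration 64 days ago vs limit 45 → not met
Not met: 7 of 8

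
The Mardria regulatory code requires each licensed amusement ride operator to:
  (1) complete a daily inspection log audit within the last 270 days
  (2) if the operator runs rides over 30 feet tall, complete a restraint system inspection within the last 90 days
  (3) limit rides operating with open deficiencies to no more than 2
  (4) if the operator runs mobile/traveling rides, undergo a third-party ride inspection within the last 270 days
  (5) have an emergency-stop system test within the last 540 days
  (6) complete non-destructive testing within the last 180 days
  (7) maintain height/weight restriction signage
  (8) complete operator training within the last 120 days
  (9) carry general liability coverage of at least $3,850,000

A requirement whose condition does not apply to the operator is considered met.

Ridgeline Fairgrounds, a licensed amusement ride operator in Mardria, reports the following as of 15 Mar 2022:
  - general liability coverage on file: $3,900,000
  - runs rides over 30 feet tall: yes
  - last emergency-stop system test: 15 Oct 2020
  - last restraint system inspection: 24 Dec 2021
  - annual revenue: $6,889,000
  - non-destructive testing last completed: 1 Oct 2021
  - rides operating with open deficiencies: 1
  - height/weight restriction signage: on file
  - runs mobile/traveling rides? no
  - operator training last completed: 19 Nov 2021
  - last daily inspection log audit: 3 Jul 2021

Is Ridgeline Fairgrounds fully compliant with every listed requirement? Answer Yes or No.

Yes

1. daily inspection log audit 255 days ago vs limit 270 → met
2. condition 'runs rides over 30 feet tall' holds; restraint system inspection 81 days ago vs limit 90 → met
3. rides operating with open deficiencies 1 ≤ 2 → met
4. condition 'runs mobile/traveling rides' does not hold → requirement n/a → met
5. emergency-stop system test 516 days ago vs limit 540 → met
6. non-destructive testing 165 days ago vs limit 180 → met
7. height/weight restriction signage present → met
8. operator training 116 days ago vs limit 120 → met
9. general liability coverage $3,900,000 ≥ $3,850,000 → met
All met.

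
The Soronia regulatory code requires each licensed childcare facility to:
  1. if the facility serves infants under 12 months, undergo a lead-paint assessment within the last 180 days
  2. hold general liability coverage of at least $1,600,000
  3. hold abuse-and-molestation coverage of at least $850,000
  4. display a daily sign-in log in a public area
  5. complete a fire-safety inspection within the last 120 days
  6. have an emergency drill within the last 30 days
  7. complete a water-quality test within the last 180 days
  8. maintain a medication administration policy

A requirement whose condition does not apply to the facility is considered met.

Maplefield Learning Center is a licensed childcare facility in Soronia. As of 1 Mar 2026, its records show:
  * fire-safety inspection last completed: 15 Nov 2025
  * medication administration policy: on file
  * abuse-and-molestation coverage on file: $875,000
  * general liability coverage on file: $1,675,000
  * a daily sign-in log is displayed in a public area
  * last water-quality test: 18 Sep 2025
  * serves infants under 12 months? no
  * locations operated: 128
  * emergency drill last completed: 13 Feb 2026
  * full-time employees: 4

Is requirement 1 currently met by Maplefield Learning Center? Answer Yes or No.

Yes

1. condition 'serves infants under 12 months' does not hold → requirement n/a → met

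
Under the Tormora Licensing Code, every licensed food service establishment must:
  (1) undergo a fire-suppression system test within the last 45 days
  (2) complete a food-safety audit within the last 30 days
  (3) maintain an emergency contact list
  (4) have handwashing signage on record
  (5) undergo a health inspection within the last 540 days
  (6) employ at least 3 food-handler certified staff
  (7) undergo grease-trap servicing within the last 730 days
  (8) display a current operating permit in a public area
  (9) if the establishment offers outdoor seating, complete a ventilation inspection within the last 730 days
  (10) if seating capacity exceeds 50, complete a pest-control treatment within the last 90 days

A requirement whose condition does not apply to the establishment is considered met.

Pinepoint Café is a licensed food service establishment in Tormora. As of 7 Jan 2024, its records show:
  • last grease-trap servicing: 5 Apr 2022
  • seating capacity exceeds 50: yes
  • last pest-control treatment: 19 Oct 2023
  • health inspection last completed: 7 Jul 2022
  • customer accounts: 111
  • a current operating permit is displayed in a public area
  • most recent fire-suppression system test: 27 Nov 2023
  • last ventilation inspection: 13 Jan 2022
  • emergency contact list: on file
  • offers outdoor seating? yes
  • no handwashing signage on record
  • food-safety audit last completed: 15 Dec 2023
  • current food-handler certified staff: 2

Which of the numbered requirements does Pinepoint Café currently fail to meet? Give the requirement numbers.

4, 5, 6

1. fire-suppression system test 41 days ago vs limit 45 → met
2. food-safety audit 23 days ago vs limit 30 → met
3. emergency contact list present → met
4. handwashing signage absent → not met
5. health inspection 549 days ago vs limit 540 → not met
6. food-handler certified staff 2 < 3 → not met
7. grease-trap servicing 642 days ago vs limit 730 → met
8. current operating permit present → met
9. condition 'offers outdoor seating' holds; ventilation inspection 724 days ago vs limit 730 → met
10. condition 'seating capacity exceeds 50' holds; pest-control treatment 80 days ago vs limit 90 → met
Not met: 4, 5, 6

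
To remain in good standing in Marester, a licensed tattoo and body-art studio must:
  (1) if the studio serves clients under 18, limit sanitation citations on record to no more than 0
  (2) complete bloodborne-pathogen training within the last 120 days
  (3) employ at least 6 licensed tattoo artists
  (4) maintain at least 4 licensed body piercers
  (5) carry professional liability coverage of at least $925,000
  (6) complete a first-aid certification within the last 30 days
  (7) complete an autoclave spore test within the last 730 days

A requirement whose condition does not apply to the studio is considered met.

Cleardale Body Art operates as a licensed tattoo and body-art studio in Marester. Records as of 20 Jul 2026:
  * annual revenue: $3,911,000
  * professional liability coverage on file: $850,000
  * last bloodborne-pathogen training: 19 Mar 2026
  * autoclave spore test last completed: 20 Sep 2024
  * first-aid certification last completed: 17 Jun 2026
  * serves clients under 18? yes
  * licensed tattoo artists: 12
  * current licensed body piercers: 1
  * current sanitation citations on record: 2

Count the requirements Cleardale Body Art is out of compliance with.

5

1. condition 'serves clients under 18' holds; sanitation citations on record 2 > 0 → not met
2. bloodborne-pathogen training 123 days ago vs limit 120 → not met
3. licensed tattoo artists 12 ≥ 6 → met
4. licensed body piercers 1 < 4 → not met
5. professional liability coverage $850,000 < $925,000 → not met
6. first-aid certification 33 days ago vs limit 30 → not met
7. autoclave spore test 668 days ago vs limit 730 → met
Not met: 5 of 7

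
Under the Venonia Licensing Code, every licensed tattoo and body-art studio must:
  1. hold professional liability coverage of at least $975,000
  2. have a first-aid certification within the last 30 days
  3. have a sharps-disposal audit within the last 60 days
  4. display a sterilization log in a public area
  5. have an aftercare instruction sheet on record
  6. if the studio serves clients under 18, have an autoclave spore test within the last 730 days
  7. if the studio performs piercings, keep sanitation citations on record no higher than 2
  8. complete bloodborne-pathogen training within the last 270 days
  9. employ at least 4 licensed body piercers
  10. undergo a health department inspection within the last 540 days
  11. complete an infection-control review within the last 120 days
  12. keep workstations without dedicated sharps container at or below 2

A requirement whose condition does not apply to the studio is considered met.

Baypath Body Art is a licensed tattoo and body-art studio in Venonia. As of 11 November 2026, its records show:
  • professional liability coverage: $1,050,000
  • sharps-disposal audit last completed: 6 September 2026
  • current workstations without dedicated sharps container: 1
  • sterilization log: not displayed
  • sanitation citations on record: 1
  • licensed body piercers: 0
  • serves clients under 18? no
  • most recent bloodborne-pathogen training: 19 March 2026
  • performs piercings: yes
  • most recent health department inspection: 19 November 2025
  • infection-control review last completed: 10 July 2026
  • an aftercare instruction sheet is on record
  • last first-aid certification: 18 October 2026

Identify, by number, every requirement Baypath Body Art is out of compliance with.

1. professional liability coverage $1,050,000 ≥ $975,000 → met
2. first-aid certification 24 days ago vs limit 30 → met
3. sharps-disposal audit 66 days ago vs limit 60 → not met
4. sterilization log absent → not met
5. aftercare instruction sheet present → met
6. condition 'serves clients under 18' does not hold → requirement n/a → met
7. condition 'performs piercings' holds; sanitation citations on record 1 ≤ 2 → met
8. bloodborne-pathogen training 237 days ago vs limit 270 → met
9. licensed body piercers 0 < 4 → not met
10. health department inspection 357 days ago vs limit 540 → met
11. infection-control review 124 days ago vs limit 120 → not met
12. workstations without dedicated sharps container 1 ≤ 2 → met
Not met: 3, 4, 9, 11

3, 4, 9, 11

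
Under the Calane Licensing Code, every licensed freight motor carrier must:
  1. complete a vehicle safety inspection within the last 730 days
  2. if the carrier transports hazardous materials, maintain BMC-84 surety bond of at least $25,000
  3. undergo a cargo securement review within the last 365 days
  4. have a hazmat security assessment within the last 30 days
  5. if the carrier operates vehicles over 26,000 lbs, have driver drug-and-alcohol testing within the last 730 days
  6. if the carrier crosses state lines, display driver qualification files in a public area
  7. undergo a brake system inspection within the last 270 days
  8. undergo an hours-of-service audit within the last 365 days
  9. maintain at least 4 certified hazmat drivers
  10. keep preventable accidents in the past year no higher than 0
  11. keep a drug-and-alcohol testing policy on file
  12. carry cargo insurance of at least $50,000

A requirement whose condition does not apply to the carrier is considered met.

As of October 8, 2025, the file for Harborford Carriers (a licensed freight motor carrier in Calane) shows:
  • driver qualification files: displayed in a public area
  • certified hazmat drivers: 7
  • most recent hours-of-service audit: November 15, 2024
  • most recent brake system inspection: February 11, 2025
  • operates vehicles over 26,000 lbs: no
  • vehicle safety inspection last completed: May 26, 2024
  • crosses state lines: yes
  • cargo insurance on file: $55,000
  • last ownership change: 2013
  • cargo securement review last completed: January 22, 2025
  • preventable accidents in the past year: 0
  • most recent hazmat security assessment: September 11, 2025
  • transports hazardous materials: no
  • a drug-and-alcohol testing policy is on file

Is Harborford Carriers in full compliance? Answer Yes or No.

1. vehicle safety inspection 500 days ago vs limit 730 → met
2. condition 'transports hazardous materials' does not hold → requirement n/a → met
3. cargo securement review 259 days ago vs limit 365 → met
4. hazmat security assessment 27 days ago vs limit 30 → met
5. condition 'operates vehicles over 26,000 lbs' does not hold → requirement n/a → met
6. condition 'crosses state lines' holds; driver qualification files present → met
7. brake system inspection 239 days ago vs limit 270 → met
8. hours-of-service audit 327 days ago vs limit 365 → met
9. certified hazmat drivers 7 ≥ 4 → met
10. preventable accidents in the past year 0 ≤ 0 → met
11. drug-and-alcohol testing policy present → met
12. cargo insurance $55,000 ≥ $50,000 → met
All met.

Yes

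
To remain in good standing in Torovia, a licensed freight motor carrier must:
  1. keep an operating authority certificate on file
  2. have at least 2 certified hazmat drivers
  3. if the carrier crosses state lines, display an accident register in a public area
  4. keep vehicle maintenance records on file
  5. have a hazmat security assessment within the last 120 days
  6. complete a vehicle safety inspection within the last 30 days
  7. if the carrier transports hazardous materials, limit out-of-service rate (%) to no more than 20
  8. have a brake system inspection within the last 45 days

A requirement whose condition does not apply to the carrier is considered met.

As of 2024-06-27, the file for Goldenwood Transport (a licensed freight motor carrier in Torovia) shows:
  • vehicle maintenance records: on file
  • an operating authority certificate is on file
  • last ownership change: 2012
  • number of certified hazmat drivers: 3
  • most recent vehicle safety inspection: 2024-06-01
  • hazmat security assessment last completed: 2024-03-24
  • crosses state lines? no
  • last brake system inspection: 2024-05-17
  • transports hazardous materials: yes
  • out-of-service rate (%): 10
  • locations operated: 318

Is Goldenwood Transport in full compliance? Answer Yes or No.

Yes

1. operating authority certificate present → met
2. certified hazmat drivers 3 ≥ 2 → met
3. condition 'crosses state lines' does not hold → requirement n/a → met
4. vehicle maintenance records present → met
5. hazmat security assessment 95 days ago vs limit 120 → met
6. vehicle safety inspection 26 days ago vs limit 30 → met
7. condition 'transports hazardous materials' holds; out-of-service rate (%) 10 ≤ 20 → met
8. brake system inspection 41 days ago vs limit 45 → met
All met.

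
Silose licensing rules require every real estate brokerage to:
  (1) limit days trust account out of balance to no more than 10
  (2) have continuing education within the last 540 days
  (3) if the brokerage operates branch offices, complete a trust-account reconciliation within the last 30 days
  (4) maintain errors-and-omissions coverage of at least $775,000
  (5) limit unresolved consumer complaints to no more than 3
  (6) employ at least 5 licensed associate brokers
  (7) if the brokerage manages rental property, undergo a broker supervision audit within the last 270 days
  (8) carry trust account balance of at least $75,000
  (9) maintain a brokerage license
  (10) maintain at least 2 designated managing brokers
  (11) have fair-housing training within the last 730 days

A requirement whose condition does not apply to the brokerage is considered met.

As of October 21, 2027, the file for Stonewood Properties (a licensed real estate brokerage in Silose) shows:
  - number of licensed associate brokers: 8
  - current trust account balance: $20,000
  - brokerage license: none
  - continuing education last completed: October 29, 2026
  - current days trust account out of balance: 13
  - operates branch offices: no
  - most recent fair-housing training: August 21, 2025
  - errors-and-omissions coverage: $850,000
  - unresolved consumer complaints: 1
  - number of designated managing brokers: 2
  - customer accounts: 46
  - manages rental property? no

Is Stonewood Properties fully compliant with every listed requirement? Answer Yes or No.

No

1. days trust account out of balance 13 > 10 → not met
2. continuing education 357 days ago vs limit 540 → met
3. condition 'operates branch offices' does not hold → requirement n/a → met
4. errors-and-omissions coverage $850,000 ≥ $775,000 → met
5. unresolved consumer complaints 1 ≤ 3 → met
6. licensed associate brokers 8 ≥ 5 → met
7. condition 'manages rental property' does not hold → requirement n/a → met
8. trust account balance $20,000 < $75,000 → not met
9. brokerage license absent → not met
10. designated managing brokers 2 ≥ 2 → met
11. fair-housing training 791 days ago vs limit 730 → not met
Not met: 1, 8, 9, 11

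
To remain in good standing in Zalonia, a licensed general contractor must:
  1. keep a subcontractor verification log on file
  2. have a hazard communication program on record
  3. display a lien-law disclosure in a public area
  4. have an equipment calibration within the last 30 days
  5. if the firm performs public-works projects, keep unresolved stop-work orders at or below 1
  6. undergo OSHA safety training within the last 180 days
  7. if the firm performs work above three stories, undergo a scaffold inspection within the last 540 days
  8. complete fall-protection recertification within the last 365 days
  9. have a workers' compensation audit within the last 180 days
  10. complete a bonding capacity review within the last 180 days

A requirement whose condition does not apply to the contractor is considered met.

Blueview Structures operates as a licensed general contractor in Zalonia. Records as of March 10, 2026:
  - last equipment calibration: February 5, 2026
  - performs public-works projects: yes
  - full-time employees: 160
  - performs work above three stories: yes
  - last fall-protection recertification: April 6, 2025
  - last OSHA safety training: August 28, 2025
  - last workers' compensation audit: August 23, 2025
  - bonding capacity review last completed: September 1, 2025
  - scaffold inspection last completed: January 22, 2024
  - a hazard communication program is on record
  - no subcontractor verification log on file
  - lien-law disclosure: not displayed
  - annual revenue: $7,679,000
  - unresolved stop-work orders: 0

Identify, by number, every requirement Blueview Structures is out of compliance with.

1, 3, 4, 6, 7, 9, 10

1. subcontractor verification log absent → not met
2. hazard communication program present → met
3. lien-law disclosure absent → not met
4. equipment calibration 33 days ago vs limit 30 → not met
5. condition 'performs public-works projects' holds; unresolved stop-work orders 0 ≤ 1 → met
6. OSHA safety training 194 days ago vs limit 180 → not met
7. condition 'performs work above three stories' holds; scaffold inspection 778 days ago vs limit 540 → not met
8. fall-protection recertification 338 days ago vs limit 365 → met
9. workers' compensation audit 199 days ago vs limit 180 → not met
10. bonding capacity review 190 days ago vs limit 180 → not met
Not met: 1, 3, 4, 6, 7, 9, 10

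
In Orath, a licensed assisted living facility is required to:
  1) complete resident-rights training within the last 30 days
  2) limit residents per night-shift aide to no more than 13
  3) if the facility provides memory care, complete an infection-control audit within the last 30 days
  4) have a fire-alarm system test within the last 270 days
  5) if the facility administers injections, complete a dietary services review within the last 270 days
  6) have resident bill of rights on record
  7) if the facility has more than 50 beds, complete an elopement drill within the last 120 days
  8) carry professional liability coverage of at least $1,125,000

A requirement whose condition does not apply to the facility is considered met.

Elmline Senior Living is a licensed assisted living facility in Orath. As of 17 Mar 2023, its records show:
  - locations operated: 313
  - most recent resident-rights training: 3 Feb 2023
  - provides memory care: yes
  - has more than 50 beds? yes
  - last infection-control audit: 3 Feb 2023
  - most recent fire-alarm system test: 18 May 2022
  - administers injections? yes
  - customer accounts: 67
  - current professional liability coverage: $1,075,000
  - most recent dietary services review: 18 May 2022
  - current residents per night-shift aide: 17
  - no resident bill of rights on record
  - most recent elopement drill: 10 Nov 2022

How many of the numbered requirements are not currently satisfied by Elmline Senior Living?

8

1. resident-rights training 42 days ago vs limit 30 → not met
2. residents per night-shift aide 17 > 13 → not met
3. condition 'provides memory care' holds; infection-control audit 42 days ago vs limit 30 → not met
4. fire-alarm system test 303 days ago vs limit 270 → not met
5. condition 'administers injections' holds; dietary services review 303 days ago vs limit 270 → not met
6. resident bill of rights absent → not met
7. condition 'has more than 50 beds' holds; elopement drill 127 days ago vs limit 120 → not met
8. professional liability coverage $1,075,000 < $1,125,000 → not met
Not met: 8 of 8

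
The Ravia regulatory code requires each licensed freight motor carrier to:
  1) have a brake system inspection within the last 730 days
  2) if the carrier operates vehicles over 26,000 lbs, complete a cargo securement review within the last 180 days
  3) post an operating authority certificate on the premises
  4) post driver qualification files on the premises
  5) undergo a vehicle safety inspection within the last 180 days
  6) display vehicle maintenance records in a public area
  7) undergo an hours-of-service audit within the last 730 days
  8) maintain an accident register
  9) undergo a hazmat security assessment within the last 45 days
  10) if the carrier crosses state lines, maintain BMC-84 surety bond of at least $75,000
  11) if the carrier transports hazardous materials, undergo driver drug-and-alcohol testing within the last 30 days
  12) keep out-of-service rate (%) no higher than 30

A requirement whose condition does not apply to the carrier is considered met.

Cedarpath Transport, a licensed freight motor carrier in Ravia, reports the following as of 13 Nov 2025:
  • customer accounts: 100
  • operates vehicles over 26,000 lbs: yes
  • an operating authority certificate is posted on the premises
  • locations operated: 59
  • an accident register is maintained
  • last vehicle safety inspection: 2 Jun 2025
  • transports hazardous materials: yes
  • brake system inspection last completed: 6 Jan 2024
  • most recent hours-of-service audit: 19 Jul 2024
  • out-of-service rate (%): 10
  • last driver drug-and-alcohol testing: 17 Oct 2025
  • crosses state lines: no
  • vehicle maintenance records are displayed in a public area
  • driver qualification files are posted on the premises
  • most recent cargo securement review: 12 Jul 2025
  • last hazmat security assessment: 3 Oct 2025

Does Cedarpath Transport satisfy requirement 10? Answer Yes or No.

Yes

10. condition 'crosses state lines' does not hold → requirement n/a → met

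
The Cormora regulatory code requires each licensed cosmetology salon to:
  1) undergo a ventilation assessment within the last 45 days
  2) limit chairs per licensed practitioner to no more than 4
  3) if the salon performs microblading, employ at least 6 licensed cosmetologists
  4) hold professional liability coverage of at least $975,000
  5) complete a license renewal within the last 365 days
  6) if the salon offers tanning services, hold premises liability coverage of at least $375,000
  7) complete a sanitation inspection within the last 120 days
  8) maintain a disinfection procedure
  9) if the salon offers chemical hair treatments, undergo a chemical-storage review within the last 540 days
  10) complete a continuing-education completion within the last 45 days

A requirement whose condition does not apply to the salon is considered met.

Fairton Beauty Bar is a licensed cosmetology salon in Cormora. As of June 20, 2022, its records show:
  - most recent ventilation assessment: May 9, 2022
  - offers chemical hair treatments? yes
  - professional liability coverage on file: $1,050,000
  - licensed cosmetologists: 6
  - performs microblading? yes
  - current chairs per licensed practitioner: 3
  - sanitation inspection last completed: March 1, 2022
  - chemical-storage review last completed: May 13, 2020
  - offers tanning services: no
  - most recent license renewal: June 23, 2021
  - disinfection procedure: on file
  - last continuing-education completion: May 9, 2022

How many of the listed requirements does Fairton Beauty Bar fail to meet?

1

1. ventilation assessment 42 days ago vs limit 45 → met
2. chairs per licensed practitioner 3 ≤ 4 → met
3. condition 'performs microblading' holds; licensed cosmetologists 6 ≥ 6 → met
4. professional liability coverage $1,050,000 ≥ $975,000 → met
5. license renewal 362 days ago vs limit 365 → met
6. condition 'offers tanning services' does not hold → requirement n/a → met
7. sanitation inspection 111 days ago vs limit 120 → met
8. disinfection procedure present → met
9. condition 'offers chemical hair treatments' holds; chemical-storage review 768 days ago vs limit 540 → not met
10. continuing-education completion 42 days ago vs limit 45 → met
Not met: 1 of 10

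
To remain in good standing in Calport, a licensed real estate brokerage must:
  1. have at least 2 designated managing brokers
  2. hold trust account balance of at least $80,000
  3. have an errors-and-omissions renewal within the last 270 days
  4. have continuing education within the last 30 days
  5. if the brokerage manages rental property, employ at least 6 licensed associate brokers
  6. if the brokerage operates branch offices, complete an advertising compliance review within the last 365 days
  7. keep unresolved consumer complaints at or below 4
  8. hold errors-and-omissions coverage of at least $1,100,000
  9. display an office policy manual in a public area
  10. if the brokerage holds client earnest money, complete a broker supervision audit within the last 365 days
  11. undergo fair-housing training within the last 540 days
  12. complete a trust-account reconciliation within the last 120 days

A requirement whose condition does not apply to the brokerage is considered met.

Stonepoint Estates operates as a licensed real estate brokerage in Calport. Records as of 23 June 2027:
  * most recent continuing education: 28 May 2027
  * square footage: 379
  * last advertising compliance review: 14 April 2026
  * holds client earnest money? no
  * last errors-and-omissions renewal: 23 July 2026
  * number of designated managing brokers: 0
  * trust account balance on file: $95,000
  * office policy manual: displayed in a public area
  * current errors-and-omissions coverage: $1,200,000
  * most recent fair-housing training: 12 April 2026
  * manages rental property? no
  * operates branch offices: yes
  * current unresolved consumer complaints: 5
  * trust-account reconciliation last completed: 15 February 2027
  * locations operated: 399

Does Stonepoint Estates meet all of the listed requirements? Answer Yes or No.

1. designated managing brokers 0 < 2 → not met
2. trust account balance $95,000 ≥ $80,000 → met
3. errors-and-omissions renewal 335 days ago vs limit 270 → not met
4. continuing education 26 days ago vs limit 30 → met
5. condition 'manages rental property' does not hold → requirement n/a → met
6. condition 'operates branch offices' holds; advertising compliance review 435 days ago vs limit 365 → not met
7. unresolved consumer complaints 5 > 4 → not met
8. errors-and-omissions coverage $1,200,000 ≥ $1,100,000 → met
9. office policy manual present → met
10. condition 'holds client earnest money' does not hold → requirement n/a → met
11. fair-housing training 437 days ago vs limit 540 → met
12. trust-account reconciliation 128 days ago vs limit 120 → not met
Not met: 1, 3, 6, 7, 12

No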